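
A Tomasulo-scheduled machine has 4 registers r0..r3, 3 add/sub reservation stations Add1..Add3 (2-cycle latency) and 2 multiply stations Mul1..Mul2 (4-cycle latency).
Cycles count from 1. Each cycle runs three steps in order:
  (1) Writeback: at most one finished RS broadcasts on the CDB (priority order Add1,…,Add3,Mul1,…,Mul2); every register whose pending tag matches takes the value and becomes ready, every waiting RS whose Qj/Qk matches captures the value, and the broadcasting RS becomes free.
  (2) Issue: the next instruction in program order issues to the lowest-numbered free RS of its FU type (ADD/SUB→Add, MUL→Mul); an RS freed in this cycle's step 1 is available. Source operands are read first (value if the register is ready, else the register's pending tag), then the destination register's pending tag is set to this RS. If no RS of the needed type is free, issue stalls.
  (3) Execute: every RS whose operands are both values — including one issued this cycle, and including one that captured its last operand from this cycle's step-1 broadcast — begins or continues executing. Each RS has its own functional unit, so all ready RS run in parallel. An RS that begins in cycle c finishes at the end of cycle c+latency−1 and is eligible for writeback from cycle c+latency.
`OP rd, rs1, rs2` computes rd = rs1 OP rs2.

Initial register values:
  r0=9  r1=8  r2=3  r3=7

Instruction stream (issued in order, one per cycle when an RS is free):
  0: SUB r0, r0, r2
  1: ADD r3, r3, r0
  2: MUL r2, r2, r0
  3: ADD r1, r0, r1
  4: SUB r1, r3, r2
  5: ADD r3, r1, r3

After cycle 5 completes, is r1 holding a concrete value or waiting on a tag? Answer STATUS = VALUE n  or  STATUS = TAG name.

cycle 1: issue SUB r0<-Add1 // r0:Add1,r1:8,r2:3,r3:7
cycle 2: issue ADD r3<-Add2 // r0:Add1,r1:8,r2:3,r3:Add2
cycle 3: CDB Add1=6; issue MUL r2<-Mul1 // r0:6,r1:8,r2:Mul1,r3:Add2
cycle 4: issue ADD r1<-Add1 // r0:6,r1:Add1,r2:Mul1,r3:Add2
cycle 5: CDB Add2=13; issue SUB r1<-Add2 // r0:6,r1:Add2,r2:Mul1,r3:13

STATUS = TAG Add2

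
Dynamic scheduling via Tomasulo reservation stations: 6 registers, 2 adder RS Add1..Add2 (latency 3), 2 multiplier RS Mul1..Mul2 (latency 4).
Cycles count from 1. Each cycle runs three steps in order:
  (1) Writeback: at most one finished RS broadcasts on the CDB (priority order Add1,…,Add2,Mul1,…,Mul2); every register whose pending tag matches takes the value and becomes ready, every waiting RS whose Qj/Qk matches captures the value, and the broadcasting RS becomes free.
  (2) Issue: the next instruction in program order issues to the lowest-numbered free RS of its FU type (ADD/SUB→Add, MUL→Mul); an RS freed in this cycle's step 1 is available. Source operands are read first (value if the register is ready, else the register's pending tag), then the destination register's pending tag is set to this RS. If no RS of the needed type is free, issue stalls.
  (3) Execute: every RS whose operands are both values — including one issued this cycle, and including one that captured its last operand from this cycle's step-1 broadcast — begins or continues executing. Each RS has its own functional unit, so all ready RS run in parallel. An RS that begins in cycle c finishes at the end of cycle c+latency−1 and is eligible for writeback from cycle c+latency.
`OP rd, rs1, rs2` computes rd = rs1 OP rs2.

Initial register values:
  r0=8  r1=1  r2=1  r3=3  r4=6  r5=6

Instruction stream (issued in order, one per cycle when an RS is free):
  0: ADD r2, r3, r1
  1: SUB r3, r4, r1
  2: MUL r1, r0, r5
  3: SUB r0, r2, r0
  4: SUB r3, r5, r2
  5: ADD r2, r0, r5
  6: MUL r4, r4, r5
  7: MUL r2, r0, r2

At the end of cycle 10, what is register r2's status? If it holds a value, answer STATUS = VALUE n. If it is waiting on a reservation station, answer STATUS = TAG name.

c1: issue ADD r2<-Add1 | r0:8,r1:1,r2:Add1,r3:3,r4:6,r5:6
c2: issue SUB r3<-Add2 | r0:8,r1:1,r2:Add1,r3:Add2,r4:6,r5:6
c3: issue MUL r1<-Mul1 | r0:8,r1:Mul1,r2:Add1,r3:Add2,r4:6,r5:6
c4: CDB Add1=4; issue SUB r0<-Add1 | r0:Add1,r1:Mul1,r2:4,r3:Add2,r4:6,r5:6
c5: CDB Add2=5; issue SUB r3<-Add2 | r0:Add1,r1:Mul1,r2:4,r3:Add2,r4:6,r5:6
c6: stall | r0:Add1,r1:Mul1,r2:4,r3:Add2,r4:6,r5:6
c7: CDB Add1=-4; issue ADD r2<-Add1 | r0:-4,r1:Mul1,r2:Add1,r3:Add2,r4:6,r5:6
c8: CDB Add2=2; issue MUL r4<-Mul2 | r0:-4,r1:Mul1,r2:Add1,r3:2,r4:Mul2,r5:6
c9: CDB Mul1=48; issue MUL r2<-Mul1 | r0:-4,r1:48,r2:Mul1,r3:2,r4:Mul2,r5:6
c10: CDB Add1=2 | r0:-4,r1:48,r2:Mul1,r3:2,r4:Mul2,r5:6

STATUS = TAG Mul1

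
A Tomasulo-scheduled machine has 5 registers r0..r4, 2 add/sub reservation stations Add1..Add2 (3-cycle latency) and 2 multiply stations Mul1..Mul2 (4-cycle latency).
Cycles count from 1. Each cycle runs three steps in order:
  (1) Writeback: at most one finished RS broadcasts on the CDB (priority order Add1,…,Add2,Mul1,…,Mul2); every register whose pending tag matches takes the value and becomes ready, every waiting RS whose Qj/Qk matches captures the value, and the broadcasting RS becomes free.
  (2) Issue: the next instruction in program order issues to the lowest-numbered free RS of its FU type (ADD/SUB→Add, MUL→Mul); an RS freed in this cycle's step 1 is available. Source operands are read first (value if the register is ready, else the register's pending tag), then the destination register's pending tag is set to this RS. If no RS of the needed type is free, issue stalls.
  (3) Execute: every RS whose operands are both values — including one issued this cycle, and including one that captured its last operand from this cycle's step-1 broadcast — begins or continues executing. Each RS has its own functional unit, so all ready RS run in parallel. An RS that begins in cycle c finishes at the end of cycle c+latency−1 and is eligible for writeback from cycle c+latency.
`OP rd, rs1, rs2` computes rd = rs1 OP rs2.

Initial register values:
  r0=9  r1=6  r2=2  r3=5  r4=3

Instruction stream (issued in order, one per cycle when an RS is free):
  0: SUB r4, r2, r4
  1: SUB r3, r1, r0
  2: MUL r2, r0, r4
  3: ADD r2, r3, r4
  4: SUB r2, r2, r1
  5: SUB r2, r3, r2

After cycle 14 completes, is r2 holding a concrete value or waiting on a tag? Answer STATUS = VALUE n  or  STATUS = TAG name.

  c1: issue SUB r4<-Add1  regs: r0:9,r1:6,r2:2,r3:5,r4:Add1
  c2: issue SUB r3<-Add2  regs: r0:9,r1:6,r2:2,r3:Add2,r4:Add1
  c3: issue MUL r2<-Mul1  regs: r0:9,r1:6,r2:Mul1,r3:Add2,r4:Add1
  c4: CDB Add1=-1; issue ADD r2<-Add1  regs: r0:9,r1:6,r2:Add1,r3:Add2,r4:-1
  c5: CDB Add2=-3; issue SUB r2<-Add2  regs: r0:9,r1:6,r2:Add2,r3:-3,r4:-1
  c6: stall  regs: r0:9,r1:6,r2:Add2,r3:-3,r4:-1
  c7: stall  regs: r0:9,r1:6,r2:Add2,r3:-3,r4:-1
  c8: CDB Add1=-4; issue SUB r2<-Add1  regs: r0:9,r1:6,r2:Add1,r3:-3,r4:-1
  c9: CDB Mul1=-9  regs: r0:9,r1:6,r2:Add1,r3:-3,r4:-1
  c10: -  regs: r0:9,r1:6,r2:Add1,r3:-3,r4:-1
  c11: CDB Add2=-10  regs: r0:9,r1:6,r2:Add1,r3:-3,r4:-1
  c12: -  regs: r0:9,r1:6,r2:Add1,r3:-3,r4:-1
  c13: -  regs: r0:9,r1:6,r2:Add1,r3:-3,r4:-1
  c14: CDB Add1=7  regs: r0:9,r1:6,r2:7,r3:-3,r4:-1

STATUS = VALUE 7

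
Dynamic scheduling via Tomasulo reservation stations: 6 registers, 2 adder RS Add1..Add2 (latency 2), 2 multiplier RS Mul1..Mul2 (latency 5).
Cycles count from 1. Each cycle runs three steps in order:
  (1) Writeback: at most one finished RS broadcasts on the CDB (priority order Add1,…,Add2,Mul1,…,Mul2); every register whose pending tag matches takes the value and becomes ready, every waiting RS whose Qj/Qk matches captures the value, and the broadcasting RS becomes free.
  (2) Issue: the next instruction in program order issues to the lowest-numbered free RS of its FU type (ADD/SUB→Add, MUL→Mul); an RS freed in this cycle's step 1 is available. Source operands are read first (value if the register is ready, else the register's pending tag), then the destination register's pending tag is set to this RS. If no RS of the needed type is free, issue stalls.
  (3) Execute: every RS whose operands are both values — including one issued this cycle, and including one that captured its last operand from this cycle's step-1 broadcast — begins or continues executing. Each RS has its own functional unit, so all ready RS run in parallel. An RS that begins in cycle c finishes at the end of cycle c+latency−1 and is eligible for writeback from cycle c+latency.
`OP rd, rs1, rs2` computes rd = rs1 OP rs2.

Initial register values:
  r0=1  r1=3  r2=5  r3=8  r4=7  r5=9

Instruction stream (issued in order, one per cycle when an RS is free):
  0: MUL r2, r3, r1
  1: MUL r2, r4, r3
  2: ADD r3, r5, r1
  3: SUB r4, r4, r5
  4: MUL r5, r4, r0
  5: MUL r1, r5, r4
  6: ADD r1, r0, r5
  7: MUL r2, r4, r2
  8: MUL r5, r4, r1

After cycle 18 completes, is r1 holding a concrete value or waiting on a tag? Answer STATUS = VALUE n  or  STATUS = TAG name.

STATUS = VALUE -1

c1: issue MUL r2<-Mul1 | r0:1,r1:3,r2:Mul1,r3:8,r4:7,r5:9
c2: issue MUL r2<-Mul2 | r0:1,r1:3,r2:Mul2,r3:8,r4:7,r5:9
c3: issue ADD r3<-Add1 | r0:1,r1:3,r2:Mul2,r3:Add1,r4:7,r5:9
c4: issue SUB r4<-Add2 | r0:1,r1:3,r2:Mul2,r3:Add1,r4:Add2,r5:9
c5: CDB Add1=12; stall | r0:1,r1:3,r2:Mul2,r3:12,r4:Add2,r5:9
c6: CDB Add2=-2; stall | r0:1,r1:3,r2:Mul2,r3:12,r4:-2,r5:9
c7: CDB Mul1=24; issue MUL r5<-Mul1 | r0:1,r1:3,r2:Mul2,r3:12,r4:-2,r5:Mul1
c8: CDB Mul2=56; issue MUL r1<-Mul2 | r0:1,r1:Mul2,r2:56,r3:12,r4:-2,r5:Mul1
c9: issue ADD r1<-Add1 | r0:1,r1:Add1,r2:56,r3:12,r4:-2,r5:Mul1
c10: stall | r0:1,r1:Add1,r2:56,r3:12,r4:-2,r5:Mul1
c11: stall | r0:1,r1:Add1,r2:56,r3:12,r4:-2,r5:Mul1
c12: CDB Mul1=-2; issue MUL r2<-Mul1 | r0:1,r1:Add1,r2:Mul1,r3:12,r4:-2,r5:-2
c13: stall | r0:1,r1:Add1,r2:Mul1,r3:12,r4:-2,r5:-2
c14: CDB Add1=-1; stall | r0:1,r1:-1,r2:Mul1,r3:12,r4:-2,r5:-2
c15: stall | r0:1,r1:-1,r2:Mul1,r3:12,r4:-2,r5:-2
c16: stall | r0:1,r1:-1,r2:Mul1,r3:12,r4:-2,r5:-2
c17: CDB Mul1=-112; issue MUL r5<-Mul1 | r0:1,r1:-1,r2:-112,r3:12,r4:-2,r5:Mul1
c18: CDB Mul2=4 | r0:1,r1:-1,r2:-112,r3:12,r4:-2,r5:Mul1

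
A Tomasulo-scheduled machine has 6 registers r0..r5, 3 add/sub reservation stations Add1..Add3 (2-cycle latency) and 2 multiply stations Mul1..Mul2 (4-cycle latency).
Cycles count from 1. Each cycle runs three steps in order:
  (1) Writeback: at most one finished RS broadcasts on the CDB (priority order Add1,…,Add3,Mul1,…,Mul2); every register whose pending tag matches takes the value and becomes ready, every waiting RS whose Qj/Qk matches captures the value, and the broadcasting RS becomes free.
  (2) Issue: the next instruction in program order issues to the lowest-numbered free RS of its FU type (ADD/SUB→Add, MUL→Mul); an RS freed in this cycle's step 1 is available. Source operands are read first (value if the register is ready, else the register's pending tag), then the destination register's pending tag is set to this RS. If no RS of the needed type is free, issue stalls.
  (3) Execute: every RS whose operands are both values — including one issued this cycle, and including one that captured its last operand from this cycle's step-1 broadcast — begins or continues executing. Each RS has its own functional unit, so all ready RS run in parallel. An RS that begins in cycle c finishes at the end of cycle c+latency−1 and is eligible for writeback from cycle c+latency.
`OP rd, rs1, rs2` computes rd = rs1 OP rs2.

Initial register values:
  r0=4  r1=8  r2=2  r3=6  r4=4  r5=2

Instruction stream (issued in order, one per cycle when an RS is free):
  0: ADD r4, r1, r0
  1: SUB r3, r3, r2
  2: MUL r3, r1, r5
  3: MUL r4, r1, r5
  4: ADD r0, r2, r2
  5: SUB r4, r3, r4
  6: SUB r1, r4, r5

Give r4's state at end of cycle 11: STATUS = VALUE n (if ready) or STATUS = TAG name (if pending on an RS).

STATUS = VALUE 0

c1: issue ADD r4<-Add1 | r0:4,r1:8,r2:2,r3:6,r4:Add1,r5:2
c2: issue SUB r3<-Add2 | r0:4,r1:8,r2:2,r3:Add2,r4:Add1,r5:2
c3: CDB Add1=12; issue MUL r3<-Mul1 | r0:4,r1:8,r2:2,r3:Mul1,r4:12,r5:2
c4: CDB Add2=4; issue MUL r4<-Mul2 | r0:4,r1:8,r2:2,r3:Mul1,r4:Mul2,r5:2
c5: issue ADD r0<-Add1 | r0:Add1,r1:8,r2:2,r3:Mul1,r4:Mul2,r5:2
c6: issue SUB r4<-Add2 | r0:Add1,r1:8,r2:2,r3:Mul1,r4:Add2,r5:2
c7: CDB Add1=4; issue SUB r1<-Add1 | r0:4,r1:Add1,r2:2,r3:Mul1,r4:Add2,r5:2
c8: CDB Mul1=16 | r0:4,r1:Add1,r2:2,r3:16,r4:Add2,r5:2
c9: CDB Mul2=16 | r0:4,r1:Add1,r2:2,r3:16,r4:Add2,r5:2
c10: - | r0:4,r1:Add1,r2:2,r3:16,r4:Add2,r5:2
c11: CDB Add2=0 | r0:4,r1:Add1,r2:2,r3:16,r4:0,r5:2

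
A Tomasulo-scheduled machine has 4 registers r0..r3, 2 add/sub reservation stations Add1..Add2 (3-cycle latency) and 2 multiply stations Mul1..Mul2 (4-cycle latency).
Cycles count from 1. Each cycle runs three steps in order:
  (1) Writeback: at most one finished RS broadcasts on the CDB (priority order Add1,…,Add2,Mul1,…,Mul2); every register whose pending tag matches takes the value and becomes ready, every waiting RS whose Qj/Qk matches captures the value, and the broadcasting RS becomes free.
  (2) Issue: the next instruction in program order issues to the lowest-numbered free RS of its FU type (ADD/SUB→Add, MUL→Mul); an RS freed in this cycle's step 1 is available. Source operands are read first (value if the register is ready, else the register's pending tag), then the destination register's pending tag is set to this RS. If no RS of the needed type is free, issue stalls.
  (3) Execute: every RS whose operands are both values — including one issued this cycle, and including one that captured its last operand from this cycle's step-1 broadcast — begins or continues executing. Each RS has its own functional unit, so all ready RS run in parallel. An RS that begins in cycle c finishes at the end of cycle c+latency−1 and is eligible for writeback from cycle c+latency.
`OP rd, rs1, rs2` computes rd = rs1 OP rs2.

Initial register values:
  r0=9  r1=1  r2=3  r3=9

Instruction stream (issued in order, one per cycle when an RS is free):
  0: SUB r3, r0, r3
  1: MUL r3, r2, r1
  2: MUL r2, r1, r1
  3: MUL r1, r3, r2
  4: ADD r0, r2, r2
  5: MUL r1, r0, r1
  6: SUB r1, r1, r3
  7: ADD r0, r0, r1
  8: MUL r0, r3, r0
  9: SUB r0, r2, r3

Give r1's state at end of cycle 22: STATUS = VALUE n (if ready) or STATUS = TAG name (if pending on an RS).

  c1: issue SUB r3<-Add1  regs: r0:9,r1:1,r2:3,r3:Add1
  c2: issue MUL r3<-Mul1  regs: r0:9,r1:1,r2:3,r3:Mul1
  c3: issue MUL r2<-Mul2  regs: r0:9,r1:1,r2:Mul2,r3:Mul1
  c4: CDB Add1=0; stall  regs: r0:9,r1:1,r2:Mul2,r3:Mul1
  c5: stall  regs: r0:9,r1:1,r2:Mul2,r3:Mul1
  c6: CDB Mul1=3; issue MUL r1<-Mul1  regs: r0:9,r1:Mul1,r2:Mul2,r3:3
  c7: CDB Mul2=1; issue ADD r0<-Add1  regs: r0:Add1,r1:Mul1,r2:1,r3:3
  c8: issue MUL r1<-Mul2  regs: r0:Add1,r1:Mul2,r2:1,r3:3
  c9: issue SUB r1<-Add2  regs: r0:Add1,r1:Add2,r2:1,r3:3
  c10: CDB Add1=2; issue ADD r0<-Add1  regs: r0:Add1,r1:Add2,r2:1,r3:3
  c11: CDB Mul1=3; issue MUL r0<-Mul1  regs: r0:Mul1,r1:Add2,r2:1,r3:3
  c12: stall  regs: r0:Mul1,r1:Add2,r2:1,r3:3
  c13: stall  regs: r0:Mul1,r1:Add2,r2:1,r3:3
  c14: stall  regs: r0:Mul1,r1:Add2,r2:1,r3:3
  c15: CDB Mul2=6; stall  regs: r0:Mul1,r1:Add2,r2:1,r3:3
  c16: stall  regs: r0:Mul1,r1:Add2,r2:1,r3:3
  c17: stall  regs: r0:Mul1,r1:Add2,r2:1,r3:3
  c18: CDB Add2=3; issue SUB r0<-Add2  regs: r0:Add2,r1:3,r2:1,r3:3
  c19: -  regs: r0:Add2,r1:3,r2:1,r3:3
  c20: -  regs: r0:Add2,r1:3,r2:1,r3:3
  c21: CDB Add1=5  regs: r0:Add2,r1:3,r2:1,r3:3
  c22: CDB Add2=-2  regs: r0:-2,r1:3,r2:1,r3:3

STATUS = VALUE 3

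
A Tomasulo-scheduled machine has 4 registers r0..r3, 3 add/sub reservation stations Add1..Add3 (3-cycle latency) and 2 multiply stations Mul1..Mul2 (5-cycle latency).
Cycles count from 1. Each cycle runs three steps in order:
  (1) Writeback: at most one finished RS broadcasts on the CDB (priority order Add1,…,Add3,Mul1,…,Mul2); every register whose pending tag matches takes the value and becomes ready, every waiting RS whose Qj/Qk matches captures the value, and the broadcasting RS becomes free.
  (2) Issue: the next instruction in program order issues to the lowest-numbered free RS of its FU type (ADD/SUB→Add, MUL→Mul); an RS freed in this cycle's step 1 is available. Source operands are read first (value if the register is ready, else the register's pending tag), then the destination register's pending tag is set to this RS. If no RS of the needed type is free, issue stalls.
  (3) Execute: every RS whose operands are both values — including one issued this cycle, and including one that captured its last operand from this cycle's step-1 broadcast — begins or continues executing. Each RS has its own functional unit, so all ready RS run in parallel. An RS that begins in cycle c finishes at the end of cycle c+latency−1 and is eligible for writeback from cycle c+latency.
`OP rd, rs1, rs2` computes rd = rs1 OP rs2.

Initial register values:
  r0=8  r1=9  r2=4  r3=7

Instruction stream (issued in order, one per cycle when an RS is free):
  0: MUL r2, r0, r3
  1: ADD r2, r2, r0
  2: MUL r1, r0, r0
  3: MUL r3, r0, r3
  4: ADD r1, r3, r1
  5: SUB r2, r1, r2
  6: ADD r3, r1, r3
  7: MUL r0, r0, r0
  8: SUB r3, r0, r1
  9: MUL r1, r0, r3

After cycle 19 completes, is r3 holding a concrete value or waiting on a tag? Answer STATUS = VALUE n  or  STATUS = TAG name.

STATUS = VALUE -56

cycle 1: issue MUL r2<-Mul1 // r0:8,r1:9,r2:Mul1,r3:7
cycle 2: issue ADD r2<-Add1 // r0:8,r1:9,r2:Add1,r3:7
cycle 3: issue MUL r1<-Mul2 // r0:8,r1:Mul2,r2:Add1,r3:7
cycle 4: stall // r0:8,r1:Mul2,r2:Add1,r3:7
cycle 5: stall // r0:8,r1:Mul2,r2:Add1,r3:7
cycle 6: CDB Mul1=56; issue MUL r3<-Mul1 // r0:8,r1:Mul2,r2:Add1,r3:Mul1
cycle 7: issue ADD r1<-Add2 // r0:8,r1:Add2,r2:Add1,r3:Mul1
cycle 8: CDB Mul2=64; issue SUB r2<-Add3 // r0:8,r1:Add2,r2:Add3,r3:Mul1
cycle 9: CDB Add1=64; issue ADD r3<-Add1 // r0:8,r1:Add2,r2:Add3,r3:Add1
cycle 10: issue MUL r0<-Mul2 // r0:Mul2,r1:Add2,r2:Add3,r3:Add1
cycle 11: CDB Mul1=56; stall // r0:Mul2,r1:Add2,r2:Add3,r3:Add1
cycle 12: stall // r0:Mul2,r1:Add2,r2:Add3,r3:Add1
cycle 13: stall // r0:Mul2,r1:Add2,r2:Add3,r3:Add1
cycle 14: CDB Add2=120; issue SUB r3<-Add2 // r0:Mul2,r1:120,r2:Add3,r3:Add2
cycle 15: CDB Mul2=64; issue MUL r1<-Mul1 // r0:64,r1:Mul1,r2:Add3,r3:Add2
cycle 16: - // r0:64,r1:Mul1,r2:Add3,r3:Add2
cycle 17: CDB Add1=176 // r0:64,r1:Mul1,r2:Add3,r3:Add2
cycle 18: CDB Add2=-56 // r0:64,r1:Mul1,r2:Add3,r3:-56
cycle 19: CDB Add3=56 // r0:64,r1:Mul1,r2:56,r3:-56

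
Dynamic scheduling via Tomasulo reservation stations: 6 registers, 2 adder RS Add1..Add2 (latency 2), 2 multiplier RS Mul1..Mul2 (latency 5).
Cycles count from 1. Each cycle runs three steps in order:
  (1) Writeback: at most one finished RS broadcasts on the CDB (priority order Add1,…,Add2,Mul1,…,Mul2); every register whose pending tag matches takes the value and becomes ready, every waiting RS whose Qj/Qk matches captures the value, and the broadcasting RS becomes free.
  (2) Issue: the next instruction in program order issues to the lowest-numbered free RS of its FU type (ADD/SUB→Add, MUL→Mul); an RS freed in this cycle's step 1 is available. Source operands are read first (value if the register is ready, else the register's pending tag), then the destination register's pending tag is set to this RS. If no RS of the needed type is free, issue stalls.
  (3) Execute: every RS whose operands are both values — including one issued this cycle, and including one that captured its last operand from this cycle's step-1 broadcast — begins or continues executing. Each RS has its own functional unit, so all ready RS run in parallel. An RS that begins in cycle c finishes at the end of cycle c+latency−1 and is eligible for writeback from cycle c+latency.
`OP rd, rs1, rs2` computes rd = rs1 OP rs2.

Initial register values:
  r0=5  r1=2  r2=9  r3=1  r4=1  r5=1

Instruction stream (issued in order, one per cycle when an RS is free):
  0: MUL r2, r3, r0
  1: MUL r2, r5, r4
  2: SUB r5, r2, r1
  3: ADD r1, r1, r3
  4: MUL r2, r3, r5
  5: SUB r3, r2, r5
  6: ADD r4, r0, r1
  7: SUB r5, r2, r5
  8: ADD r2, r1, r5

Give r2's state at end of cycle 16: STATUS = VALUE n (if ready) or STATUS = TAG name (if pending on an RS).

STATUS = VALUE -1

  c1: issue MUL r2<-Mul1  regs: r0:5,r1:2,r2:Mul1,r3:1,r4:1,r5:1
  c2: issue MUL r2<-Mul2  regs: r0:5,r1:2,r2:Mul2,r3:1,r4:1,r5:1
  c3: issue SUB r5<-Add1  regs: r0:5,r1:2,r2:Mul2,r3:1,r4:1,r5:Add1
  c4: issue ADD r1<-Add2  regs: r0:5,r1:Add2,r2:Mul2,r3:1,r4:1,r5:Add1
  c5: stall  regs: r0:5,r1:Add2,r2:Mul2,r3:1,r4:1,r5:Add1
  c6: CDB Add2=3; stall  regs: r0:5,r1:3,r2:Mul2,r3:1,r4:1,r5:Add1
  c7: CDB Mul1=5; issue MUL r2<-Mul1  regs: r0:5,r1:3,r2:Mul1,r3:1,r4:1,r5:Add1
  c8: CDB Mul2=1; issue SUB r3<-Add2  regs: r0:5,r1:3,r2:Mul1,r3:Add2,r4:1,r5:Add1
  c9: stall  regs: r0:5,r1:3,r2:Mul1,r3:Add2,r4:1,r5:Add1
  c10: CDB Add1=-1; issue ADD r4<-Add1  regs: r0:5,r1:3,r2:Mul1,r3:Add2,r4:Add1,r5:-1
  c11: stall  regs: r0:5,r1:3,r2:Mul1,r3:Add2,r4:Add1,r5:-1
  c12: CDB Add1=8; issue SUB r5<-Add1  regs: r0:5,r1:3,r2:Mul1,r3:Add2,r4:8,r5:Add1
  c13: stall  regs: r0:5,r1:3,r2:Mul1,r3:Add2,r4:8,r5:Add1
  c14: stall  regs: r0:5,r1:3,r2:Mul1,r3:Add2,r4:8,r5:Add1
  c15: CDB Mul1=-1; stall  regs: r0:5,r1:3,r2:-1,r3:Add2,r4:8,r5:Add1
  c16: stall  regs: r0:5,r1:3,r2:-1,r3:Add2,r4:8,r5:Add1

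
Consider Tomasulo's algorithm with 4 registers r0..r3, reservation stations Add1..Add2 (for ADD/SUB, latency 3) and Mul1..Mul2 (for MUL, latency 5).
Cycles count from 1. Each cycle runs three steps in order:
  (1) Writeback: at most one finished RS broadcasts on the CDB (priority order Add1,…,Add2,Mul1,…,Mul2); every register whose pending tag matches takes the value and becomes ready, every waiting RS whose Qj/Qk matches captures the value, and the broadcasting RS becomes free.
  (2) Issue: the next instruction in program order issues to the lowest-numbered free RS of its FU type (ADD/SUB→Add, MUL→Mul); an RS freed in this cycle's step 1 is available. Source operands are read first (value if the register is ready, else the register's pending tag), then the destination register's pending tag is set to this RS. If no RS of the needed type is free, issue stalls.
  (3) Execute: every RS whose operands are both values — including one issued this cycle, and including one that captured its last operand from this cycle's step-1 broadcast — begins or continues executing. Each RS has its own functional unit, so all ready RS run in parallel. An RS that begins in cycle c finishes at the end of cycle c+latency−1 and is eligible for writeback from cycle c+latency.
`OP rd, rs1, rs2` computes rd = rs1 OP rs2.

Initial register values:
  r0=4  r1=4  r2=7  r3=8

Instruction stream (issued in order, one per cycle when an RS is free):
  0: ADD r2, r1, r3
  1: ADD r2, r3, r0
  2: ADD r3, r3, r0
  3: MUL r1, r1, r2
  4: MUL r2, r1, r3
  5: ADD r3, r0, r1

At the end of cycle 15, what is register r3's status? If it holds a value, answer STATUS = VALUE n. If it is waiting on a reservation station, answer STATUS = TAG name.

  c1: issue ADD r2<-Add1  regs: r0:4,r1:4,r2:Add1,r3:8
  c2: issue ADD r2<-Add2  regs: r0:4,r1:4,r2:Add2,r3:8
  c3: stall  regs: r0:4,r1:4,r2:Add2,r3:8
  c4: CDB Add1=12; issue ADD r3<-Add1  regs: r0:4,r1:4,r2:Add2,r3:Add1
  c5: CDB Add2=12; issue MUL r1<-Mul1  regs: r0:4,r1:Mul1,r2:12,r3:Add1
  c6: issue MUL r2<-Mul2  regs: r0:4,r1:Mul1,r2:Mul2,r3:Add1
  c7: CDB Add1=12; issue ADD r3<-Add1  regs: r0:4,r1:Mul1,r2:Mul2,r3:Add1
  c8: -  regs: r0:4,r1:Mul1,r2:Mul2,r3:Add1
  c9: -  regs: r0:4,r1:Mul1,r2:Mul2,r3:Add1
  c10: CDB Mul1=48  regs: r0:4,r1:48,r2:Mul2,r3:Add1
  c11: -  regs: r0:4,r1:48,r2:Mul2,r3:Add1
  c12: -  regs: r0:4,r1:48,r2:Mul2,r3:Add1
  c13: CDB Add1=52  regs: r0:4,r1:48,r2:Mul2,r3:52
  c14: -  regs: r0:4,r1:48,r2:Mul2,r3:52
  c15: CDB Mul2=576  regs: r0:4,r1:48,r2:576,r3:52

STATUS = VALUE 52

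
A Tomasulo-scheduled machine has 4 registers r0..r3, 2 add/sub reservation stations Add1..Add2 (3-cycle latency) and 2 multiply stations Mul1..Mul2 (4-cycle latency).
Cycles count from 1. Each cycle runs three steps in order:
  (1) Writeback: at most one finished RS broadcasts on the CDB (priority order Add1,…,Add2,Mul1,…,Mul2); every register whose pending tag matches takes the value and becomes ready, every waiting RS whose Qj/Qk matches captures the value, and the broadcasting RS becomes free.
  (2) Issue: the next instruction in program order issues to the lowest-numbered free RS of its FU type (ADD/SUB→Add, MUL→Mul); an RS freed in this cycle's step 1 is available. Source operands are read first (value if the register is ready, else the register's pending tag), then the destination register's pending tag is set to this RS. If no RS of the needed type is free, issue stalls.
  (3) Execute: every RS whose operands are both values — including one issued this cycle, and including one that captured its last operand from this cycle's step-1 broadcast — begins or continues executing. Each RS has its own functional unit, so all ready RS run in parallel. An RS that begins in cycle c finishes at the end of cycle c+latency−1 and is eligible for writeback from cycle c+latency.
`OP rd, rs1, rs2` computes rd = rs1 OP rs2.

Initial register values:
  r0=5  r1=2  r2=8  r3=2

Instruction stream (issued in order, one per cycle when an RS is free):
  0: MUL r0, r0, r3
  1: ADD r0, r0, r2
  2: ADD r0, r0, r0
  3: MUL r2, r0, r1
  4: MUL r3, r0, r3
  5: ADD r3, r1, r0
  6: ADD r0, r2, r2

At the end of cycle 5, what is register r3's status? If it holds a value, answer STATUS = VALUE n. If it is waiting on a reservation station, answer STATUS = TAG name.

STATUS = TAG Mul1

cycle 1: issue MUL r0<-Mul1 // r0:Mul1,r1:2,r2:8,r3:2
cycle 2: issue ADD r0<-Add1 // r0:Add1,r1:2,r2:8,r3:2
cycle 3: issue ADD r0<-Add2 // r0:Add2,r1:2,r2:8,r3:2
cycle 4: issue MUL r2<-Mul2 // r0:Add2,r1:2,r2:Mul2,r3:2
cycle 5: CDB Mul1=10; issue MUL r3<-Mul1 // r0:Add2,r1:2,r2:Mul2,r3:Mul1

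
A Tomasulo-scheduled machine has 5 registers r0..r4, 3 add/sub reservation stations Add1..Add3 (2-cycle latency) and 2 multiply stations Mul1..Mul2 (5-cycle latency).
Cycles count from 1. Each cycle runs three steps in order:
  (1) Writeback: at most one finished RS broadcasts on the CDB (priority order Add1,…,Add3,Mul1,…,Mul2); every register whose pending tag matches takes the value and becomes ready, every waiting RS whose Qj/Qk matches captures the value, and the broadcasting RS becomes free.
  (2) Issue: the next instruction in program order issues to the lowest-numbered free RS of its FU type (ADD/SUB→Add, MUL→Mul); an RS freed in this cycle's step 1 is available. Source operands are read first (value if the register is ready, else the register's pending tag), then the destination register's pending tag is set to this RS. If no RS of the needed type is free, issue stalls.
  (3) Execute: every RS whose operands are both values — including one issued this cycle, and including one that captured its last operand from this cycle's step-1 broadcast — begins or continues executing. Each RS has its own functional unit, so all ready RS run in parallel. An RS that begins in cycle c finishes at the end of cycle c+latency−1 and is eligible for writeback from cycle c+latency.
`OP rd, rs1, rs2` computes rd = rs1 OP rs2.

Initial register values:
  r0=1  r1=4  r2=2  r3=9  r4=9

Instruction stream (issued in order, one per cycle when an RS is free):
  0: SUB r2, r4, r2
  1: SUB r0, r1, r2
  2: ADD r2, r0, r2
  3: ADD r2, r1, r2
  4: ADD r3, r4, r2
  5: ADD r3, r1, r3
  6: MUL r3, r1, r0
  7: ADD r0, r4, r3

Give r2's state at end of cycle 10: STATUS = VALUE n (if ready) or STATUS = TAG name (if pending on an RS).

STATUS = VALUE 8

cycle 1: issue SUB r2<-Add1 // r0:1,r1:4,r2:Add1,r3:9,r4:9
cycle 2: issue SUB r0<-Add2 // r0:Add2,r1:4,r2:Add1,r3:9,r4:9
cycle 3: CDB Add1=7; issue ADD r2<-Add1 // r0:Add2,r1:4,r2:Add1,r3:9,r4:9
cycle 4: issue ADD r2<-Add3 // r0:Add2,r1:4,r2:Add3,r3:9,r4:9
cycle 5: CDB Add2=-3; issue ADD r3<-Add2 // r0:-3,r1:4,r2:Add3,r3:Add2,r4:9
cycle 6: stall // r0:-3,r1:4,r2:Add3,r3:Add2,r4:9
cycle 7: CDB Add1=4; issue ADD r3<-Add1 // r0:-3,r1:4,r2:Add3,r3:Add1,r4:9
cycle 8: issue MUL r3<-Mul1 // r0:-3,r1:4,r2:Add3,r3:Mul1,r4:9
cycle 9: CDB Add3=8; issue ADD r0<-Add3 // r0:Add3,r1:4,r2:8,r3:Mul1,r4:9
cycle 10: - // r0:Add3,r1:4,r2:8,r3:Mul1,r4:9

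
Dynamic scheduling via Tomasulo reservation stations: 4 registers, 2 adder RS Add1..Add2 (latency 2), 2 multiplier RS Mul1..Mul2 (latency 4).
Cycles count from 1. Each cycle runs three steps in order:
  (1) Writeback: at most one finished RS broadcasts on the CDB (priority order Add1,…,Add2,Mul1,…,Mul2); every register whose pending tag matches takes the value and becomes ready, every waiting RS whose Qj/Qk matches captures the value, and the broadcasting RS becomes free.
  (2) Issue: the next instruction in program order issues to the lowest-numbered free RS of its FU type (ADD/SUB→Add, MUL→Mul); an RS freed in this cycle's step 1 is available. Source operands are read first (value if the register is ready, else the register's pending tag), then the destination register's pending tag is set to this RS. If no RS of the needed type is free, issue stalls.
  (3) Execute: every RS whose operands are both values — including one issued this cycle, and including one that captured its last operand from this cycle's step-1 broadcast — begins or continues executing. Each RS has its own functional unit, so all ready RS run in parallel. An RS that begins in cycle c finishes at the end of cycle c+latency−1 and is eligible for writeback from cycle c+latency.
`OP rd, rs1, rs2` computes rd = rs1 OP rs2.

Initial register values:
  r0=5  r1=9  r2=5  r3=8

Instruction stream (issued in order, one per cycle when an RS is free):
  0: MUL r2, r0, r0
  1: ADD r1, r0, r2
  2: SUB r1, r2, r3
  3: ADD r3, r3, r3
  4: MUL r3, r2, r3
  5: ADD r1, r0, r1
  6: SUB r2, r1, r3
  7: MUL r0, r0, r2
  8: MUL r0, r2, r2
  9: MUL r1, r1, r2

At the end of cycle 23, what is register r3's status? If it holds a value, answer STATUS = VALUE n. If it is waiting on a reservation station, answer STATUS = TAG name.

STATUS = VALUE 400

cycle 1: issue MUL r2<-Mul1 // r0:5,r1:9,r2:Mul1,r3:8
cycle 2: issue ADD r1<-Add1 // r0:5,r1:Add1,r2:Mul1,r3:8
cycle 3: issue SUB r1<-Add2 // r0:5,r1:Add2,r2:Mul1,r3:8
cycle 4: stall // r0:5,r1:Add2,r2:Mul1,r3:8
cycle 5: CDB Mul1=25; stall // r0:5,r1:Add2,r2:25,r3:8
cycle 6: stall // r0:5,r1:Add2,r2:25,r3:8
cycle 7: CDB Add1=30; issue ADD r3<-Add1 // r0:5,r1:Add2,r2:25,r3:Add1
cycle 8: CDB Add2=17; issue MUL r3<-Mul1 // r0:5,r1:17,r2:25,r3:Mul1
cycle 9: CDB Add1=16; issue ADD r1<-Add1 // r0:5,r1:Add1,r2:25,r3:Mul1
cycle 10: issue SUB r2<-Add2 // r0:5,r1:Add1,r2:Add2,r3:Mul1
cycle 11: CDB Add1=22; issue MUL r0<-Mul2 // r0:Mul2,r1:22,r2:Add2,r3:Mul1
cycle 12: stall // r0:Mul2,r1:22,r2:Add2,r3:Mul1
cycle 13: CDB Mul1=400; issue MUL r0<-Mul1 // r0:Mul1,r1:22,r2:Add2,r3:400
cycle 14: stall // r0:Mul1,r1:22,r2:Add2,r3:400
cycle 15: CDB Add2=-378; stall // r0:Mul1,r1:22,r2:-378,r3:400
cycle 16: stall // r0:Mul1,r1:22,r2:-378,r3:400
cycle 17: stall // r0:Mul1,r1:22,r2:-378,r3:400
cycle 18: stall // r0:Mul1,r1:22,r2:-378,r3:400
cycle 19: CDB Mul1=142884; issue MUL r1<-Mul1 // r0:142884,r1:Mul1,r2:-378,r3:400
cycle 20: CDB Mul2=-1890 // r0:142884,r1:Mul1,r2:-378,r3:400
cycle 21: - // r0:142884,r1:Mul1,r2:-378,r3:400
cycle 22: - // r0:142884,r1:Mul1,r2:-378,r3:400
cycle 23: CDB Mul1=-8316 // r0:142884,r1:-8316,r2:-378,r3:400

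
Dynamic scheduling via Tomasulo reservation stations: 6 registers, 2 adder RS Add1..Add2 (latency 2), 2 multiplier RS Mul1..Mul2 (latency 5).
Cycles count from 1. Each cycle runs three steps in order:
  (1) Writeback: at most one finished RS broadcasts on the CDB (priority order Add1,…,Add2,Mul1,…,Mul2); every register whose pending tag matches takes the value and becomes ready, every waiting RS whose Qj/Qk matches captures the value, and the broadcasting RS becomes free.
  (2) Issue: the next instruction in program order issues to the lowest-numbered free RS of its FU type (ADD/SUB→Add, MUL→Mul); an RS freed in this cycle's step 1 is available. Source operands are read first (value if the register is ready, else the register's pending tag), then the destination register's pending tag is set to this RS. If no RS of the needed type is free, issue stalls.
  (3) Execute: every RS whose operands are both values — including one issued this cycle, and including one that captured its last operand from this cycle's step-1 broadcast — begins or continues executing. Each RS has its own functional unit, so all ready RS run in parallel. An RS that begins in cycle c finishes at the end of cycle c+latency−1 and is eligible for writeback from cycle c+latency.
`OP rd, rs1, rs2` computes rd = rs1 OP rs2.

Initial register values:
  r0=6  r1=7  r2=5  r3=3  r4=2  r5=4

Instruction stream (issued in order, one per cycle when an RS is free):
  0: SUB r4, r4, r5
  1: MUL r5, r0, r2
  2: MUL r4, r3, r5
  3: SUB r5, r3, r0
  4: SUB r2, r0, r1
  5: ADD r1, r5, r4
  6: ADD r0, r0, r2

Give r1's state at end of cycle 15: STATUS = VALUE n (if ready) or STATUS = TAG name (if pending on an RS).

STATUS = VALUE 87

  c1: issue SUB r4<-Add1  regs: r0:6,r1:7,r2:5,r3:3,r4:Add1,r5:4
  c2: issue MUL r5<-Mul1  regs: r0:6,r1:7,r2:5,r3:3,r4:Add1,r5:Mul1
  c3: CDB Add1=-2; issue MUL r4<-Mul2  regs: r0:6,r1:7,r2:5,r3:3,r4:Mul2,r5:Mul1
  c4: issue SUB r5<-Add1  regs: r0:6,r1:7,r2:5,r3:3,r4:Mul2,r5:Add1
  c5: issue SUB r2<-Add2  regs: r0:6,r1:7,r2:Add2,r3:3,r4:Mul2,r5:Add1
  c6: CDB Add1=-3; issue ADD r1<-Add1  regs: r0:6,r1:Add1,r2:Add2,r3:3,r4:Mul2,r5:-3
  c7: CDB Add2=-1; issue ADD r0<-Add2  regs: r0:Add2,r1:Add1,r2:-1,r3:3,r4:Mul2,r5:-3
  c8: CDB Mul1=30  regs: r0:Add2,r1:Add1,r2:-1,r3:3,r4:Mul2,r5:-3
  c9: CDB Add2=5  regs: r0:5,r1:Add1,r2:-1,r3:3,r4:Mul2,r5:-3
  c10: -  regs: r0:5,r1:Add1,r2:-1,r3:3,r4:Mul2,r5:-3
  c11: -  regs: r0:5,r1:Add1,r2:-1,r3:3,r4:Mul2,r5:-3
  c12: -  regs: r0:5,r1:Add1,r2:-1,r3:3,r4:Mul2,r5:-3
  c13: CDB Mul2=90  regs: r0:5,r1:Add1,r2:-1,r3:3,r4:90,r5:-3
  c14: -  regs: r0:5,r1:Add1,r2:-1,r3:3,r4:90,r5:-3
  c15: CDB Add1=87  regs: r0:5,r1:87,r2:-1,r3:3,r4:90,r5:-3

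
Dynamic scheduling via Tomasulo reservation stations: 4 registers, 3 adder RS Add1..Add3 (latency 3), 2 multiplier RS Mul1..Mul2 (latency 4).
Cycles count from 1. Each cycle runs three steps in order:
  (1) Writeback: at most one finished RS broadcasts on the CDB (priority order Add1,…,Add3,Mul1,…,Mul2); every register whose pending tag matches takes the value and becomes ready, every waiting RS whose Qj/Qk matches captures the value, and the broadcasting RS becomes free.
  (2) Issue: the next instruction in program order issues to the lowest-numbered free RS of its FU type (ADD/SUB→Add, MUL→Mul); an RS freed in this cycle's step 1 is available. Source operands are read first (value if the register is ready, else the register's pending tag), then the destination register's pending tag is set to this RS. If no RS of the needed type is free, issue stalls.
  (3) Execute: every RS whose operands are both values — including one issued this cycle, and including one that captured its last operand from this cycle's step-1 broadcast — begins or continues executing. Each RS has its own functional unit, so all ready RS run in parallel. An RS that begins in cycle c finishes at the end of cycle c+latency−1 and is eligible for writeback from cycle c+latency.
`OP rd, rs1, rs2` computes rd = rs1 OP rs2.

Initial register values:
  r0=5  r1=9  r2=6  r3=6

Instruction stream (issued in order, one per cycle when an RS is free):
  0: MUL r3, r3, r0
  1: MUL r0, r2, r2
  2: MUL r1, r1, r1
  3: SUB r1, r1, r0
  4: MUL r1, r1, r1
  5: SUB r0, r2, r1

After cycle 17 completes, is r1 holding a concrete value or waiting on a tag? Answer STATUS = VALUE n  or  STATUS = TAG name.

cycle 1: issue MUL r3<-Mul1 // r0:5,r1:9,r2:6,r3:Mul1
cycle 2: issue MUL r0<-Mul2 // r0:Mul2,r1:9,r2:6,r3:Mul1
cycle 3: stall // r0:Mul2,r1:9,r2:6,r3:Mul1
cycle 4: stall // r0:Mul2,r1:9,r2:6,r3:Mul1
cycle 5: CDB Mul1=30; issue MUL r1<-Mul1 // r0:Mul2,r1:Mul1,r2:6,r3:30
cycle 6: CDB Mul2=36; issue SUB r1<-Add1 // r0:36,r1:Add1,r2:6,r3:30
cycle 7: issue MUL r1<-Mul2 // r0:36,r1:Mul2,r2:6,r3:30
cycle 8: issue SUB r0<-Add2 // r0:Add2,r1:Mul2,r2:6,r3:30
cycle 9: CDB Mul1=81 // r0:Add2,r1:Mul2,r2:6,r3:30
cycle 10: - // r0:Add2,r1:Mul2,r2:6,r3:30
cycle 11: - // r0:Add2,r1:Mul2,r2:6,r3:30
cycle 12: CDB Add1=45 // r0:Add2,r1:Mul2,r2:6,r3:30
cycle 13: - // r0:Add2,r1:Mul2,r2:6,r3:30
cycle 14: - // r0:Add2,r1:Mul2,r2:6,r3:30
cycle 15: - // r0:Add2,r1:Mul2,r2:6,r3:30
cycle 16: CDB Mul2=2025 // r0:Add2,r1:2025,r2:6,r3:30
cycle 17: - // r0:Add2,r1:2025,r2:6,r3:30

STATUS = VALUE 2025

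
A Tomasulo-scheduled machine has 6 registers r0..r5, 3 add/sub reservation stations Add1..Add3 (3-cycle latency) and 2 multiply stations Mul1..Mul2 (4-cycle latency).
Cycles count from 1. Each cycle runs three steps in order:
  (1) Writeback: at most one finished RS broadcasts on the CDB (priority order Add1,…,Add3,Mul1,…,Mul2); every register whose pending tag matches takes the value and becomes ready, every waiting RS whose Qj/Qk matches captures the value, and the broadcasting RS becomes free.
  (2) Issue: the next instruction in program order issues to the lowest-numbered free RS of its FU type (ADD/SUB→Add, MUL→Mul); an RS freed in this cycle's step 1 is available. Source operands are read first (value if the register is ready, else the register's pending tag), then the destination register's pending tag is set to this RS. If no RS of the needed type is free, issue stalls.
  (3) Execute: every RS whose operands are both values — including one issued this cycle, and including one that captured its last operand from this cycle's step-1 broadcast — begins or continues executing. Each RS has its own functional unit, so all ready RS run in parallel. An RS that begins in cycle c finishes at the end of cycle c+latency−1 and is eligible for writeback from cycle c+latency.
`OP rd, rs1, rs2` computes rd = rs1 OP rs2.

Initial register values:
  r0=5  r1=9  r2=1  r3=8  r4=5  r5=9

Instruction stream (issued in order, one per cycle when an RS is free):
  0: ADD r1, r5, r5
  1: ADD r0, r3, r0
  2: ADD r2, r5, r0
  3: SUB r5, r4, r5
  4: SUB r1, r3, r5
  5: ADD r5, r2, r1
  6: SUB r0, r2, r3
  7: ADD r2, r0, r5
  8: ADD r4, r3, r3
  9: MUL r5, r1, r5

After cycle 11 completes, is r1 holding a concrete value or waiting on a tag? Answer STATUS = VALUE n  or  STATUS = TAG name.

STATUS = VALUE 12

  c1: issue ADD r1<-Add1  regs: r0:5,r1:Add1,r2:1,r3:8,r4:5,r5:9
  c2: issue ADD r0<-Add2  regs: r0:Add2,r1:Add1,r2:1,r3:8,r4:5,r5:9
  c3: issue ADD r2<-Add3  regs: r0:Add2,r1:Add1,r2:Add3,r3:8,r4:5,r5:9
  c4: CDB Add1=18; issue SUB r5<-Add1  regs: r0:Add2,r1:18,r2:Add3,r3:8,r4:5,r5:Add1
  c5: CDB Add2=13; issue SUB r1<-Add2  regs: r0:13,r1:Add2,r2:Add3,r3:8,r4:5,r5:Add1
  c6: stall  regs: r0:13,r1:Add2,r2:Add3,r3:8,r4:5,r5:Add1
  c7: CDB Add1=-4; issue ADD r5<-Add1  regs: r0:13,r1:Add2,r2:Add3,r3:8,r4:5,r5:Add1
  c8: CDB Add3=22; issue SUB r0<-Add3  regs: r0:Add3,r1:Add2,r2:22,r3:8,r4:5,r5:Add1
  c9: stall  regs: r0:Add3,r1:Add2,r2:22,r3:8,r4:5,r5:Add1
  c10: CDB Add2=12; issue ADD r2<-Add2  regs: r0:Add3,r1:12,r2:Add2,r3:8,r4:5,r5:Add1
  c11: CDB Add3=14; issue ADD r4<-Add3  regs: r0:14,r1:12,r2:Add2,r3:8,r4:Add3,r5:Add1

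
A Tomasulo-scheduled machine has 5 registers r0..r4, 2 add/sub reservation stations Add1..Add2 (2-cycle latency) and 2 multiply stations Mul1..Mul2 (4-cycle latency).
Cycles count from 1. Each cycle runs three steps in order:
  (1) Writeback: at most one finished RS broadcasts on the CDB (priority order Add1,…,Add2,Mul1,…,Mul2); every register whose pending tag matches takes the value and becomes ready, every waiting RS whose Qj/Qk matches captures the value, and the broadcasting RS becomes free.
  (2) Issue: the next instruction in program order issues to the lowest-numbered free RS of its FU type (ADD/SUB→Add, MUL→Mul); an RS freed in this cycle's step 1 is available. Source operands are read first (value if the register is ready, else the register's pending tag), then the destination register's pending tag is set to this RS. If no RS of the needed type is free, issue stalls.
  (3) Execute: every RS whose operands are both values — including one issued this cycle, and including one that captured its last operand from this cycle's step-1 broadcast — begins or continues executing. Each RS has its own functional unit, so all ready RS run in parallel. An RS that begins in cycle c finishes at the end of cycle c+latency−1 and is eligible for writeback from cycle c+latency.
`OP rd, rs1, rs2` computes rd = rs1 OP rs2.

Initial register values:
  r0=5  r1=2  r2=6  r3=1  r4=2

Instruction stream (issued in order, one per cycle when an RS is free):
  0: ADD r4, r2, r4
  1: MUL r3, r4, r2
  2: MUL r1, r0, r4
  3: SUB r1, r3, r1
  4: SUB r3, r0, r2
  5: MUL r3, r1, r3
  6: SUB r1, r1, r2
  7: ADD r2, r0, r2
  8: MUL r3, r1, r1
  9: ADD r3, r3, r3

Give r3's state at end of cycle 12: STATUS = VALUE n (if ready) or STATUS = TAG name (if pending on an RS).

STATUS = TAG Mul2

c1: issue ADD r4<-Add1 | r0:5,r1:2,r2:6,r3:1,r4:Add1
c2: issue MUL r3<-Mul1 | r0:5,r1:2,r2:6,r3:Mul1,r4:Add1
c3: CDB Add1=8; issue MUL r1<-Mul2 | r0:5,r1:Mul2,r2:6,r3:Mul1,r4:8
c4: issue SUB r1<-Add1 | r0:5,r1:Add1,r2:6,r3:Mul1,r4:8
c5: issue SUB r3<-Add2 | r0:5,r1:Add1,r2:6,r3:Add2,r4:8
c6: stall | r0:5,r1:Add1,r2:6,r3:Add2,r4:8
c7: CDB Add2=-1; stall | r0:5,r1:Add1,r2:6,r3:-1,r4:8
c8: CDB Mul1=48; issue MUL r3<-Mul1 | r0:5,r1:Add1,r2:6,r3:Mul1,r4:8
c9: CDB Mul2=40; issue SUB r1<-Add2 | r0:5,r1:Add2,r2:6,r3:Mul1,r4:8
c10: stall | r0:5,r1:Add2,r2:6,r3:Mul1,r4:8
c11: CDB Add1=8; issue ADD r2<-Add1 | r0:5,r1:Add2,r2:Add1,r3:Mul1,r4:8
c12: issue MUL r3<-Mul2 | r0:5,r1:Add2,r2:Add1,r3:Mul2,r4:8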